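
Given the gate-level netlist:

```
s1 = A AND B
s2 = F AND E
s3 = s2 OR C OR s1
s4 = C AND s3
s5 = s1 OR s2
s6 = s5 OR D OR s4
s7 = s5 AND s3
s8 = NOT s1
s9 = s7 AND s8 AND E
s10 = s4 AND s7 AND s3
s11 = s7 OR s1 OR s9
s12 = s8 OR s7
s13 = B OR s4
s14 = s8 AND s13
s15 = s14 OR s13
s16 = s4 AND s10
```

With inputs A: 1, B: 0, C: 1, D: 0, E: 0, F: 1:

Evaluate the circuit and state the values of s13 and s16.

s1 = A AND B = 1 AND 0 = 0
s2 = F AND E = 1 AND 0 = 0
s3 = s2 OR C OR s1 = 0 OR 1 OR 0 = 1
s4 = C AND s3 = 1 AND 1 = 1
s5 = s1 OR s2 = 0 OR 0 = 0
s7 = s5 AND s3 = 0 AND 1 = 0
s10 = s4 AND s7 AND s3 = 1 AND 0 AND 1 = 0
s13 = B OR s4 = 0 OR 1 = 1
s16 = s4 AND s10 = 1 AND 0 = 0

s13 = 1, s16 = 0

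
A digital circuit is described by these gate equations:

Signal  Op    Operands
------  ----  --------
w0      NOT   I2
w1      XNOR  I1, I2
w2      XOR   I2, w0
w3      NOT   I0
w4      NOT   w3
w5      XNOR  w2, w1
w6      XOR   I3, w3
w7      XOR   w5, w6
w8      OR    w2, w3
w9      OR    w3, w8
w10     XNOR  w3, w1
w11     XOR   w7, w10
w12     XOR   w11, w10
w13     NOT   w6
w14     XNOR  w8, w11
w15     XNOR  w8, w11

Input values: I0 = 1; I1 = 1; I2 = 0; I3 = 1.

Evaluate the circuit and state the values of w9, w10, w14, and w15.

w9 = 1; w10 = 1; w14 = 0; w15 = 0

w0 = NOT I2 = NOT 0 = 1
w1 = I1 XNOR I2 = 1 XNOR 0 = 0
w2 = I2 XOR w0 = 0 XOR 1 = 1
w3 = NOT I0 = NOT 1 = 0
w5 = w2 XNOR w1 = 1 XNOR 0 = 0
w6 = I3 XOR w3 = 1 XOR 0 = 1
w7 = w5 XOR w6 = 0 XOR 1 = 1
w8 = w2 OR w3 = 1 OR 0 = 1
w9 = w3 OR w8 = 0 OR 1 = 1
w10 = w3 XNOR w1 = 0 XNOR 0 = 1
w11 = w7 XOR w10 = 1 XOR 1 = 0
w14 = w8 XNOR w11 = 1 XNOR 0 = 0
w15 = w8 XNOR w11 = 1 XNOR 0 = 0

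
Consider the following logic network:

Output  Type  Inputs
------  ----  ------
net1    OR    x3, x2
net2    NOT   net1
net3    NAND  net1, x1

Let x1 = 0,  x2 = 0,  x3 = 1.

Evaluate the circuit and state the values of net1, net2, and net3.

net1 = 1, net2 = 0, net3 = 1

net1 = x3 OR x2 = 1 OR 0 = 1
net2 = NOT net1 = NOT 1 = 0
net3 = net1 NAND x1 = 1 NAND 0 = 1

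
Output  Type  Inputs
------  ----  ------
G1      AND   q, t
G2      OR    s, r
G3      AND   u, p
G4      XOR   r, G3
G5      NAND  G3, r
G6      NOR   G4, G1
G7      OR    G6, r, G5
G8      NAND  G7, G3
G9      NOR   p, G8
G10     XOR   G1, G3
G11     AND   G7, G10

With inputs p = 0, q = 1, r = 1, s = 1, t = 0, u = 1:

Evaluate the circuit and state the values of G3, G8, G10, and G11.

G1 = q AND t = 1 AND 0 = 0
G3 = u AND p = 1 AND 0 = 0
G4 = r XOR G3 = 1 XOR 0 = 1
G5 = G3 NAND r = 0 NAND 1 = 1
G6 = G4 NOR G1 = 1 NOR 0 = 0
G7 = G6 OR r OR G5 = 0 OR 1 OR 1 = 1
G8 = G7 NAND G3 = 1 NAND 0 = 1
G10 = G1 XOR G3 = 0 XOR 0 = 0
G11 = G7 AND G10 = 1 AND 0 = 0

G3 = 0  G8 = 1  G10 = 0  G11 = 0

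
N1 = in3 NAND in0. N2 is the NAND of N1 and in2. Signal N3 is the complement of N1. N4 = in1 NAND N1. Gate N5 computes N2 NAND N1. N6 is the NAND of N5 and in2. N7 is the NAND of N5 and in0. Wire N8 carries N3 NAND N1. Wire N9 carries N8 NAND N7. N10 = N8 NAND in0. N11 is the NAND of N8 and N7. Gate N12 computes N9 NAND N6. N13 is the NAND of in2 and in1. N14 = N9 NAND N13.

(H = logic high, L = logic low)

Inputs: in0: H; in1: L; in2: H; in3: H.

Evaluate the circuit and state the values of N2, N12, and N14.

N1 = in3 NAND in0 = H NAND H = L
N2 = N1 NAND in2 = L NAND H = H
N3 = NOT N1 = NOT L = H
N5 = N2 NAND N1 = H NAND L = H
N6 = N5 NAND in2 = H NAND H = L
N7 = N5 NAND in0 = H NAND H = L
N8 = N3 NAND N1 = H NAND L = H
N9 = N8 NAND N7 = H NAND L = H
N12 = N9 NAND N6 = H NAND L = H
N13 = in2 NAND in1 = H NAND L = H
N14 = N9 NAND N13 = H NAND H = L

N2 = H  N12 = H  N14 = L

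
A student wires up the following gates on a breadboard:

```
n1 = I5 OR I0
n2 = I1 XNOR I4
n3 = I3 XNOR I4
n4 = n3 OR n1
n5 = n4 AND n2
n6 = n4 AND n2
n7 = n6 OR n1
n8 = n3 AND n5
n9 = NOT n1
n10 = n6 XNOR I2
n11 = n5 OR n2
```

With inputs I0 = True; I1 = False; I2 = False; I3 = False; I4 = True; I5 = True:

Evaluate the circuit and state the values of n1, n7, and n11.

n1 = True, n7 = True, n11 = False

n1 = I5 OR I0 = True OR True = True
n2 = I1 XNOR I4 = False XNOR True = False
n3 = I3 XNOR I4 = False XNOR True = False
n4 = n3 OR n1 = False OR True = True
n5 = n4 AND n2 = True AND False = False
n6 = n4 AND n2 = True AND False = False
n7 = n6 OR n1 = False OR True = True
n11 = n5 OR n2 = False OR False = False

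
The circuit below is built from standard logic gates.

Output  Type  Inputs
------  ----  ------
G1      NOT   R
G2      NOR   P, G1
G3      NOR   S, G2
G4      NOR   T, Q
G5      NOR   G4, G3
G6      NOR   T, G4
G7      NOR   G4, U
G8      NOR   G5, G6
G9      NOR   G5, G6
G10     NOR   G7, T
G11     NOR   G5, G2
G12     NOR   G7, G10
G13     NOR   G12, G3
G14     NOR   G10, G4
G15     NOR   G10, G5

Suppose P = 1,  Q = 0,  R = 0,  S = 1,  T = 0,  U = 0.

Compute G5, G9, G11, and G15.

G5 = 0; G9 = 1; G11 = 1; G15 = 0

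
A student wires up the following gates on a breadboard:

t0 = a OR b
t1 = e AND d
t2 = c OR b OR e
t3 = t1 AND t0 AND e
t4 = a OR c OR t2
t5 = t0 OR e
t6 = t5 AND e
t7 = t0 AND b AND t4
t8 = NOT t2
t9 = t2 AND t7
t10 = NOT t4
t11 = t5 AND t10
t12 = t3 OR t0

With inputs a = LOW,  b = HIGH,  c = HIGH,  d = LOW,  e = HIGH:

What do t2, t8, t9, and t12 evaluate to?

t2 = HIGH; t8 = LOW; t9 = HIGH; t12 = HIGH

t0 = a OR b = LOW OR HIGH = HIGH
t1 = e AND d = HIGH AND LOW = LOW
t2 = c OR b OR e = HIGH OR HIGH OR HIGH = HIGH
t3 = t1 AND t0 AND e = LOW AND HIGH AND HIGH = LOW
t4 = a OR c OR t2 = LOW OR HIGH OR HIGH = HIGH
t7 = t0 AND b AND t4 = HIGH AND HIGH AND HIGH = HIGH
t8 = NOT t2 = NOT HIGH = LOW
t9 = t2 AND t7 = HIGH AND HIGH = HIGH
t12 = t3 OR t0 = LOW OR HIGH = HIGH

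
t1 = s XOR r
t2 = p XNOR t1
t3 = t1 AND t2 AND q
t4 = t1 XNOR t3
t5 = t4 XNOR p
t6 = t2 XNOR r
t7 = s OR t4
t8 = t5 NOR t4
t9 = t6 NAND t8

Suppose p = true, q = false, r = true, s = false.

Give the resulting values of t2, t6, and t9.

t1 = s XOR r = false XOR true = true
t2 = p XNOR t1 = true XNOR true = true
t3 = t1 AND t2 AND q = true AND true AND false = false
t4 = t1 XNOR t3 = true XNOR false = false
t5 = t4 XNOR p = false XNOR true = false
t6 = t2 XNOR r = true XNOR true = true
t8 = t5 NOR t4 = false NOR false = true
t9 = t6 NAND t8 = true NAND true = false

t2 = true, t6 = true, t9 = false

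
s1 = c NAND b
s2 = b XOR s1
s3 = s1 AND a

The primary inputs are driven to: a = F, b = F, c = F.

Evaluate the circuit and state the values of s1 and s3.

s1 = T, s3 = F

s1 = c NAND b = F NAND F = T
s3 = s1 AND a = T AND F = F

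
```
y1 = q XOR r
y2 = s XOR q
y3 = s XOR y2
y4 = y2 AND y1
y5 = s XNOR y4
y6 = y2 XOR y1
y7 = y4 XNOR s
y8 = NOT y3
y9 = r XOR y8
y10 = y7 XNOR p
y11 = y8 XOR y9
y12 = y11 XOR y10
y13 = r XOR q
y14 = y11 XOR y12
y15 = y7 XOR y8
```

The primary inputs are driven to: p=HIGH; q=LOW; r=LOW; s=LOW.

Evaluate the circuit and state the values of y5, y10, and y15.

y5 = HIGH, y10 = HIGH, y15 = LOW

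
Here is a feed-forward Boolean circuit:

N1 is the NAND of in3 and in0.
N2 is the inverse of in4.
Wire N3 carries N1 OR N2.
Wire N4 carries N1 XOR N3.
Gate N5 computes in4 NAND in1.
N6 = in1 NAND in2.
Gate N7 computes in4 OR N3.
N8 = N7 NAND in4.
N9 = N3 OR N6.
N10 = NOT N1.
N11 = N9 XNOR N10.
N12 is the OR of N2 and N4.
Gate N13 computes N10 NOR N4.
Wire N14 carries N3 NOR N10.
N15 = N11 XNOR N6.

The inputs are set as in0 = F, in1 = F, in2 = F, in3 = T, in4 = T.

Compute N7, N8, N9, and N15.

N7 = T; N8 = F; N9 = T; N15 = F

N1 = in3 NAND in0 = T NAND F = T
N2 = NOT in4 = NOT T = F
N3 = N1 OR N2 = T OR F = T
N6 = in1 NAND in2 = F NAND F = T
N7 = in4 OR N3 = T OR T = T
N8 = N7 NAND in4 = T NAND T = F
N9 = N3 OR N6 = T OR T = T
N10 = NOT N1 = NOT T = F
N11 = N9 XNOR N10 = T XNOR F = F
N15 = N11 XNOR N6 = F XNOR T = F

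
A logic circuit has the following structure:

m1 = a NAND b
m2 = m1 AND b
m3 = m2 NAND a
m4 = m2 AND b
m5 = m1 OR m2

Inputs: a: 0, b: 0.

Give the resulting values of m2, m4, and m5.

m1 = a NAND b = 0 NAND 0 = 1
m2 = m1 AND b = 1 AND 0 = 0
m4 = m2 AND b = 0 AND 0 = 0
m5 = m1 OR m2 = 1 OR 0 = 1

m2 = 0  m4 = 0  m5 = 1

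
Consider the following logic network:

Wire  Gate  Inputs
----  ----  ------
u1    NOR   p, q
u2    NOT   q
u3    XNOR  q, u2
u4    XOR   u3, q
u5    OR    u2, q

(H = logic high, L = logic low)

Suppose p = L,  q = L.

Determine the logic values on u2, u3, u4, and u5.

u2 = H, u3 = L, u4 = L, u5 = H

u2 = NOT q = NOT L = H
u3 = q XNOR u2 = L XNOR H = L
u4 = u3 XOR q = L XOR L = L
u5 = u2 OR q = H OR L = H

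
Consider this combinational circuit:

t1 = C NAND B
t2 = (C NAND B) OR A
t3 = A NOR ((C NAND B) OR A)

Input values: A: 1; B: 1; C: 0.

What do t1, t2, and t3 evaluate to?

t1 = 1, t2 = 1, t3 = 0

t1 = 0 NAND 1 = 1
t2 = (0 NAND 1) OR 1 = 1
t3 = 1 NOR ((0 NAND 1) OR 1) = 0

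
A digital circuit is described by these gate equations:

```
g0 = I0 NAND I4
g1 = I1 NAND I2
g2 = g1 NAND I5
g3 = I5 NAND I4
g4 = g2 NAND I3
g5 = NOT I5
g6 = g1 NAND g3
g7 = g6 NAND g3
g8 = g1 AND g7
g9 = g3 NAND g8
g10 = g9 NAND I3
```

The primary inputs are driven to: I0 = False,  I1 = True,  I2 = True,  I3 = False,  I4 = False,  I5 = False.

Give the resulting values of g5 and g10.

g5 = True  g10 = True

g1 = I1 NAND I2 = True NAND True = False
g3 = I5 NAND I4 = False NAND False = True
g5 = NOT I5 = NOT False = True
g6 = g1 NAND g3 = False NAND True = True
g7 = g6 NAND g3 = True NAND True = False
g8 = g1 AND g7 = False AND False = False
g9 = g3 NAND g8 = True NAND False = True
g10 = g9 NAND I3 = True NAND False = True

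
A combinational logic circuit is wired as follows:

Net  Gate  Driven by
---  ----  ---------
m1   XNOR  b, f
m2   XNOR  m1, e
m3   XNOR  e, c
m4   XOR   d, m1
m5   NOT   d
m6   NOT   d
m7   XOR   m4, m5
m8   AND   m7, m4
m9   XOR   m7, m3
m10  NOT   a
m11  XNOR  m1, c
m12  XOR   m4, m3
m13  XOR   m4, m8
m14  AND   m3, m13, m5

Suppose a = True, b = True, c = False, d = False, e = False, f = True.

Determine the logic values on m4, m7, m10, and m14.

m1 = b XNOR f = True XNOR True = True
m3 = e XNOR c = False XNOR False = True
m4 = d XOR m1 = False XOR True = True
m5 = NOT d = NOT False = True
m7 = m4 XOR m5 = True XOR True = False
m8 = m7 AND m4 = False AND True = False
m10 = NOT a = NOT True = False
m13 = m4 XOR m8 = True XOR False = True
m14 = m3 AND m13 AND m5 = True AND True AND True = True

m4 = True  m7 = False  m10 = False  m14 = True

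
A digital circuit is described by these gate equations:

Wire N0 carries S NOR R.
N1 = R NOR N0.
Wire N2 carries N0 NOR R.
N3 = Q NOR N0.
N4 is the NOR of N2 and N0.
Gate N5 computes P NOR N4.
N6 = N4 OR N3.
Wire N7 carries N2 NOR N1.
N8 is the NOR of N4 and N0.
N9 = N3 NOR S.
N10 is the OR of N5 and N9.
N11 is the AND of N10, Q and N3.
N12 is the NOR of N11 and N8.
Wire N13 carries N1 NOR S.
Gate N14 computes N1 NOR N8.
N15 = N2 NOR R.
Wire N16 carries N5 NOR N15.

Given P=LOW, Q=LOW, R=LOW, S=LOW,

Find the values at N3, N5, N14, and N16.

N0 = S NOR R = LOW NOR LOW = HIGH
N1 = R NOR N0 = LOW NOR HIGH = LOW
N2 = N0 NOR R = HIGH NOR LOW = LOW
N3 = Q NOR N0 = LOW NOR HIGH = LOW
N4 = N2 NOR N0 = LOW NOR HIGH = LOW
N5 = P NOR N4 = LOW NOR LOW = HIGH
N8 = N4 NOR N0 = LOW NOR HIGH = LOW
N14 = N1 NOR N8 = LOW NOR LOW = HIGH
N15 = N2 NOR R = LOW NOR LOW = HIGH
N16 = N5 NOR N15 = HIGH NOR HIGH = LOW

N3 = LOW; N5 = HIGH; N14 = HIGH; N16 = LOW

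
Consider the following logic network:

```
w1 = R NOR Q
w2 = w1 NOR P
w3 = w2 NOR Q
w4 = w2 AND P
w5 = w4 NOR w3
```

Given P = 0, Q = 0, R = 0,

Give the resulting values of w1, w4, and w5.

w1 = R NOR Q = 0 NOR 0 = 1
w2 = w1 NOR P = 1 NOR 0 = 0
w3 = w2 NOR Q = 0 NOR 0 = 1
w4 = w2 AND P = 0 AND 0 = 0
w5 = w4 NOR w3 = 0 NOR 1 = 0

w1 = 1  w4 = 0  w5 = 0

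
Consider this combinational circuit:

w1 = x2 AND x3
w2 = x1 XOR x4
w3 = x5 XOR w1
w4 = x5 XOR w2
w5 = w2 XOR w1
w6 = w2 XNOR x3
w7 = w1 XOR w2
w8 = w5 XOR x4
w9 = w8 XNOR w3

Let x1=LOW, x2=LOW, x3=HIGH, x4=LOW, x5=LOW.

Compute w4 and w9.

w4 = LOW, w9 = HIGH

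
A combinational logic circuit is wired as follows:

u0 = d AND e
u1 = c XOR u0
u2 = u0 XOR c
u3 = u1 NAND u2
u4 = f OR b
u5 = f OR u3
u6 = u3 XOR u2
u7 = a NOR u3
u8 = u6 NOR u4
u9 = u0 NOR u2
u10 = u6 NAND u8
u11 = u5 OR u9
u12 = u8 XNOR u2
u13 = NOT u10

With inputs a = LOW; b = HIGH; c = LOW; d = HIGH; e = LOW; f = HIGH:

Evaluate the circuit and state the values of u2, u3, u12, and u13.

u0 = d AND e = HIGH AND LOW = LOW
u1 = c XOR u0 = LOW XOR LOW = LOW
u2 = u0 XOR c = LOW XOR LOW = LOW
u3 = u1 NAND u2 = LOW NAND LOW = HIGH
u4 = f OR b = HIGH OR HIGH = HIGH
u6 = u3 XOR u2 = HIGH XOR LOW = HIGH
u8 = u6 NOR u4 = HIGH NOR HIGH = LOW
u10 = u6 NAND u8 = HIGH NAND LOW = HIGH
u12 = u8 XNOR u2 = LOW XNOR LOW = HIGH
u13 = NOT u10 = NOT HIGH = LOW

u2 = LOW, u3 = HIGH, u12 = HIGH, u13 = LOW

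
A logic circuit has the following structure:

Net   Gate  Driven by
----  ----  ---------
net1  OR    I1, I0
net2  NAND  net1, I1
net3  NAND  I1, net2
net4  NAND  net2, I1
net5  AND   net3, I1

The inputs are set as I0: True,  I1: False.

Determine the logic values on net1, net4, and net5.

net1 = True, net4 = True, net5 = False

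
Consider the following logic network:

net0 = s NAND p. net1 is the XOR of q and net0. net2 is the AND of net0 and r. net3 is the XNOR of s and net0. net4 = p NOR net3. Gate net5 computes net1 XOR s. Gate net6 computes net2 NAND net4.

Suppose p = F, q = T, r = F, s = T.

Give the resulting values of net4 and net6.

net4 = F, net6 = T

net0 = s NAND p = T NAND F = T
net2 = net0 AND r = T AND F = F
net3 = s XNOR net0 = T XNOR T = T
net4 = p NOR net3 = F NOR T = F
net6 = net2 NAND net4 = F NAND F = T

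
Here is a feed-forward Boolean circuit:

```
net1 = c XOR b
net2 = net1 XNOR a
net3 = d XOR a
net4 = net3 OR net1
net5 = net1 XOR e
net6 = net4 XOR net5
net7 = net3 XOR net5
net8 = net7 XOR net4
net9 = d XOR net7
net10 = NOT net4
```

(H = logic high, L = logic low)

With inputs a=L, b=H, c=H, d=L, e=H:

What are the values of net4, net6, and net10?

net4 = L, net6 = H, net10 = H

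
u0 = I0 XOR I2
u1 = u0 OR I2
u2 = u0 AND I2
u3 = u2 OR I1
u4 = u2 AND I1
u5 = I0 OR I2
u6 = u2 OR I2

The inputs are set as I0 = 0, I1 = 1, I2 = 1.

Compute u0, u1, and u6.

u0 = I0 XOR I2 = 0 XOR 1 = 1
u1 = u0 OR I2 = 1 OR 1 = 1
u2 = u0 AND I2 = 1 AND 1 = 1
u6 = u2 OR I2 = 1 OR 1 = 1

u0 = 1; u1 = 1; u6 = 1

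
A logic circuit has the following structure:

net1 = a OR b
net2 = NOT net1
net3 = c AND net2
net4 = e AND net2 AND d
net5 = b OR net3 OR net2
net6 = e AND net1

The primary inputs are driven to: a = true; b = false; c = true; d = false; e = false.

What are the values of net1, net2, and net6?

net1 = true; net2 = false; net6 = false

net1 = a OR b = true OR false = true
net2 = NOT net1 = NOT true = false
net6 = e AND net1 = false AND true = false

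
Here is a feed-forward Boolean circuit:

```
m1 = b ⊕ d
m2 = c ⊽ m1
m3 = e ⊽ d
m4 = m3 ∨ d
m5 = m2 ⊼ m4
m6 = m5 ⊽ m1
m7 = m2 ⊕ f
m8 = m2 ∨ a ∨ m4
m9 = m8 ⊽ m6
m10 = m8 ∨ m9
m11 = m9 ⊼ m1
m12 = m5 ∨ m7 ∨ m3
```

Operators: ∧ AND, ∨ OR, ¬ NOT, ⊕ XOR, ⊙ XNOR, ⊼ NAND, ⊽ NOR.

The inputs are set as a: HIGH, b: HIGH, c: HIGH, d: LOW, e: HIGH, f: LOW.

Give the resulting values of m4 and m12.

m1 = b XOR d = HIGH XOR LOW = HIGH
m2 = c NOR m1 = HIGH NOR HIGH = LOW
m3 = e NOR d = HIGH NOR LOW = LOW
m4 = m3 OR d = LOW OR LOW = LOW
m5 = m2 NAND m4 = LOW NAND LOW = HIGH
m7 = m2 XOR f = LOW XOR LOW = LOW
m12 = m5 OR m7 OR m3 = HIGH OR LOW OR LOW = HIGH

m4 = LOW; m12 = HIGH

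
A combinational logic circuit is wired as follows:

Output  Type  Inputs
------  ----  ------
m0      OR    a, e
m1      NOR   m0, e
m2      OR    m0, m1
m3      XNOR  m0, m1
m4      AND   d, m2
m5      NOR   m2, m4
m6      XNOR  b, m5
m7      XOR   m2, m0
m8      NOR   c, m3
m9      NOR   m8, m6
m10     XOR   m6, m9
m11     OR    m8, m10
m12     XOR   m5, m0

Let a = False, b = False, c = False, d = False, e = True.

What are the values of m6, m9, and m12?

m6 = True  m9 = False  m12 = True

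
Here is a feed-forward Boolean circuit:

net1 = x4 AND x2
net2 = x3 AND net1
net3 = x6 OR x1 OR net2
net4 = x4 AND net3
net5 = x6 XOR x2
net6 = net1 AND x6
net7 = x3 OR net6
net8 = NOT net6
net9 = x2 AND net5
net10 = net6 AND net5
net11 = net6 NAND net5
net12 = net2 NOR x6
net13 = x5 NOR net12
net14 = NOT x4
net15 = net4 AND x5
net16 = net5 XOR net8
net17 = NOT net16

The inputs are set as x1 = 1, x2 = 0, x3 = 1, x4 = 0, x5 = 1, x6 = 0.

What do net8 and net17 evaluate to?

net8 = 1, net17 = 0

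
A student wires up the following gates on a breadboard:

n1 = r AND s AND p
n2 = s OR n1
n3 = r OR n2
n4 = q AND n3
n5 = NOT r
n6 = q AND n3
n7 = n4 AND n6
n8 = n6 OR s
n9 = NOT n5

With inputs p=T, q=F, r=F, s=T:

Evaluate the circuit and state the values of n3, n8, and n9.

n1 = r AND s AND p = F AND T AND T = F
n2 = s OR n1 = T OR F = T
n3 = r OR n2 = F OR T = T
n5 = NOT r = NOT F = T
n6 = q AND n3 = F AND T = F
n8 = n6 OR s = F OR T = T
n9 = NOT n5 = NOT T = F

n3 = T, n8 = T, n9 = F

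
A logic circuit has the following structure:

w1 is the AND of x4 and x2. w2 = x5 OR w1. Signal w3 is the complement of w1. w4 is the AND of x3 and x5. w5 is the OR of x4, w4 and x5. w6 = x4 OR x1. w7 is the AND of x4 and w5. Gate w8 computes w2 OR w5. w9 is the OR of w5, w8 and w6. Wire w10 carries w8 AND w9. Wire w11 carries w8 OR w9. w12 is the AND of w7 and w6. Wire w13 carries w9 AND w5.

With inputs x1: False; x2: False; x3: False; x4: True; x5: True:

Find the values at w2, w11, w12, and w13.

w2 = True; w11 = True; w12 = True; w13 = True

w1 = x4 AND x2 = True AND False = False
w2 = x5 OR w1 = True OR False = True
w4 = x3 AND x5 = False AND True = False
w5 = x4 OR w4 OR x5 = True OR False OR True = True
w6 = x4 OR x1 = True OR False = True
w7 = x4 AND w5 = True AND True = True
w8 = w2 OR w5 = True OR True = True
w9 = w5 OR w8 OR w6 = True OR True OR True = True
w11 = w8 OR w9 = True OR True = True
w12 = w7 AND w6 = True AND True = True
w13 = w9 AND w5 = True AND True = True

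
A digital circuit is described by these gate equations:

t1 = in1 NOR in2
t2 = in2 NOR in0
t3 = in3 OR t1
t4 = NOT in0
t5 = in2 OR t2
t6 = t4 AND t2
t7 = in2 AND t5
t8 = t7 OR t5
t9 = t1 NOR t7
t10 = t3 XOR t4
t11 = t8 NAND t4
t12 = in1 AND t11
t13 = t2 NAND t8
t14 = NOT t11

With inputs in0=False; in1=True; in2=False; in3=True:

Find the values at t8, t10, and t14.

t1 = in1 NOR in2 = True NOR False = False
t2 = in2 NOR in0 = False NOR False = True
t3 = in3 OR t1 = True OR False = True
t4 = NOT in0 = NOT False = True
t5 = in2 OR t2 = False OR True = True
t7 = in2 AND t5 = False AND True = False
t8 = t7 OR t5 = False OR True = True
t10 = t3 XOR t4 = True XOR True = False
t11 = t8 NAND t4 = True NAND True = False
t14 = NOT t11 = NOT False = True

t8 = True, t10 = False, t14 = True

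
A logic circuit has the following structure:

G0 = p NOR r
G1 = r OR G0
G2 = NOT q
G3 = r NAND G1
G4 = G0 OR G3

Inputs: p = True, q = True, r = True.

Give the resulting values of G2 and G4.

G2 = False, G4 = False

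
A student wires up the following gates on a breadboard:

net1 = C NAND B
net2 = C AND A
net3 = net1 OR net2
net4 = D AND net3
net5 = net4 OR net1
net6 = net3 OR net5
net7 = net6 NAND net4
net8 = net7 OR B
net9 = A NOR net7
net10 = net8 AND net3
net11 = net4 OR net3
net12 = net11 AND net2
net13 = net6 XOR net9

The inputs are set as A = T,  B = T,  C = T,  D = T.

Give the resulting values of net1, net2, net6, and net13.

net1 = F  net2 = T  net6 = T  net13 = T

net1 = C NAND B = T NAND T = F
net2 = C AND A = T AND T = T
net3 = net1 OR net2 = F OR T = T
net4 = D AND net3 = T AND T = T
net5 = net4 OR net1 = T OR F = T
net6 = net3 OR net5 = T OR T = T
net7 = net6 NAND net4 = T NAND T = F
net9 = A NOR net7 = T NOR F = F
net13 = net6 XOR net9 = T XOR F = T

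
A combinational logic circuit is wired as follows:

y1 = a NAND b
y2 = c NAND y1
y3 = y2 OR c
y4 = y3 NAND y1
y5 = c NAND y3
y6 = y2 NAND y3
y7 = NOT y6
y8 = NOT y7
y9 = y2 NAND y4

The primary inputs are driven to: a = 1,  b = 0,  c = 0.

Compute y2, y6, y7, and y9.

y1 = a NAND b = 1 NAND 0 = 1
y2 = c NAND y1 = 0 NAND 1 = 1
y3 = y2 OR c = 1 OR 0 = 1
y4 = y3 NAND y1 = 1 NAND 1 = 0
y6 = y2 NAND y3 = 1 NAND 1 = 0
y7 = NOT y6 = NOT 0 = 1
y9 = y2 NAND y4 = 1 NAND 0 = 1

y2 = 1, y6 = 0, y7 = 1, y9 = 1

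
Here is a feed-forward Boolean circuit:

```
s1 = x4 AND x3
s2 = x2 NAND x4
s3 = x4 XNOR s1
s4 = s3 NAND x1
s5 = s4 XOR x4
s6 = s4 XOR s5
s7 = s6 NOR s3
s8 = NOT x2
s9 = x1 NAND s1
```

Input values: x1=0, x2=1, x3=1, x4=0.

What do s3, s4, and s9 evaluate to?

s3 = 1  s4 = 1  s9 = 1

s1 = x4 AND x3 = 0 AND 1 = 0
s3 = x4 XNOR s1 = 0 XNOR 0 = 1
s4 = s3 NAND x1 = 1 NAND 0 = 1
s9 = x1 NAND s1 = 0 NAND 0 = 1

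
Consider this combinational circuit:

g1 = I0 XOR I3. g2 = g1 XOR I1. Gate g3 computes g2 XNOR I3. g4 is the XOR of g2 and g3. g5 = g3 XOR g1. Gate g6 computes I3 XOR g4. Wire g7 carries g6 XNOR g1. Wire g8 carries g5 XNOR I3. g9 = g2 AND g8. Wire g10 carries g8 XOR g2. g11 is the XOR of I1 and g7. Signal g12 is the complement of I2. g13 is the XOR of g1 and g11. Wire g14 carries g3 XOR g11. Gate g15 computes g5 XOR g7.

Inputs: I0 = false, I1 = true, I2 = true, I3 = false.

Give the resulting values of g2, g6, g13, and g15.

g1 = I0 XOR I3 = false XOR false = false
g2 = g1 XOR I1 = false XOR true = true
g3 = g2 XNOR I3 = true XNOR false = false
g4 = g2 XOR g3 = true XOR false = true
g5 = g3 XOR g1 = false XOR false = false
g6 = I3 XOR g4 = false XOR true = true
g7 = g6 XNOR g1 = true XNOR false = false
g11 = I1 XOR g7 = true XOR false = true
g13 = g1 XOR g11 = false XOR true = true
g15 = g5 XOR g7 = false XOR false = false

g2 = true, g6 = true, g13 = true, g15 = false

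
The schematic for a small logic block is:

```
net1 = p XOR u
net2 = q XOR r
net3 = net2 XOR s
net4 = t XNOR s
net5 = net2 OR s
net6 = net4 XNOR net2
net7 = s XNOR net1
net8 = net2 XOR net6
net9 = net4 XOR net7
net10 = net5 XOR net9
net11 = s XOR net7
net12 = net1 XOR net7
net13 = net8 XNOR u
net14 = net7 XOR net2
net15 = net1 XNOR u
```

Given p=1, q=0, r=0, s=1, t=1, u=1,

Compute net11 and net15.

net1 = p XOR u = 1 XOR 1 = 0
net7 = s XNOR net1 = 1 XNOR 0 = 0
net11 = s XOR net7 = 1 XOR 0 = 1
net15 = net1 XNOR u = 0 XNOR 1 = 0

net11 = 1, net15 = 0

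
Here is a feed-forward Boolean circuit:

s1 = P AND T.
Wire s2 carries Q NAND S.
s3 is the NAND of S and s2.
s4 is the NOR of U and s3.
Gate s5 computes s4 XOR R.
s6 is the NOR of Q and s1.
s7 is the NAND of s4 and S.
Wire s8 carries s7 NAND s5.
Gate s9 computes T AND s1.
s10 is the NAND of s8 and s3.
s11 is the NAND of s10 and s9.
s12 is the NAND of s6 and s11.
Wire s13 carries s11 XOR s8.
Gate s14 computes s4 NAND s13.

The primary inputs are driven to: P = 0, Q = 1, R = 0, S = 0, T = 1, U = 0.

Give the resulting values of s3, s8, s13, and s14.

s3 = 1, s8 = 1, s13 = 0, s14 = 1

s1 = P AND T = 0 AND 1 = 0
s2 = Q NAND S = 1 NAND 0 = 1
s3 = S NAND s2 = 0 NAND 1 = 1
s4 = U NOR s3 = 0 NOR 1 = 0
s5 = s4 XOR R = 0 XOR 0 = 0
s7 = s4 NAND S = 0 NAND 0 = 1
s8 = s7 NAND s5 = 1 NAND 0 = 1
s9 = T AND s1 = 1 AND 0 = 0
s10 = s8 NAND s3 = 1 NAND 1 = 0
s11 = s10 NAND s9 = 0 NAND 0 = 1
s13 = s11 XOR s8 = 1 XOR 1 = 0
s14 = s4 NAND s13 = 0 NAND 0 = 1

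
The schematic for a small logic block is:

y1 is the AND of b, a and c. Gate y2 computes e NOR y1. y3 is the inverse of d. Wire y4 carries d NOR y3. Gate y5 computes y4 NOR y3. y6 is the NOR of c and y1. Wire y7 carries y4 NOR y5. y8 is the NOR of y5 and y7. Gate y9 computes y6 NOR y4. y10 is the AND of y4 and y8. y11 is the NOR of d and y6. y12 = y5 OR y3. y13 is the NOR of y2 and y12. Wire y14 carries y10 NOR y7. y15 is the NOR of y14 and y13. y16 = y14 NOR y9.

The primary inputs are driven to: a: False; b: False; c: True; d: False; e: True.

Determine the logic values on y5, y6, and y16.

y5 = False  y6 = False  y16 = False

y1 = b AND a AND c = False AND False AND True = False
y3 = NOT d = NOT False = True
y4 = d NOR y3 = False NOR True = False
y5 = y4 NOR y3 = False NOR True = False
y6 = c NOR y1 = True NOR False = False
y7 = y4 NOR y5 = False NOR False = True
y8 = y5 NOR y7 = False NOR True = False
y9 = y6 NOR y4 = False NOR False = True
y10 = y4 AND y8 = False AND False = False
y14 = y10 NOR y7 = False NOR True = False
y16 = y14 NOR y9 = False NOR True = False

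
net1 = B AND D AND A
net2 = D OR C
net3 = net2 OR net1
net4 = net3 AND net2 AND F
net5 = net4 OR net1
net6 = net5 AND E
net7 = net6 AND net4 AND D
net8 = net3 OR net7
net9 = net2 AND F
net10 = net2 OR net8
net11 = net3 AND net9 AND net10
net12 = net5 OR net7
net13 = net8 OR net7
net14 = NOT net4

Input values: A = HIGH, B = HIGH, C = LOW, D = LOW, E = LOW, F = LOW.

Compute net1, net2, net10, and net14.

net1 = LOW, net2 = LOW, net10 = LOW, net14 = HIGH

net1 = B AND D AND A = HIGH AND LOW AND HIGH = LOW
net2 = D OR C = LOW OR LOW = LOW
net3 = net2 OR net1 = LOW OR LOW = LOW
net4 = net3 AND net2 AND F = LOW AND LOW AND LOW = LOW
net5 = net4 OR net1 = LOW OR LOW = LOW
net6 = net5 AND E = LOW AND LOW = LOW
net7 = net6 AND net4 AND D = LOW AND LOW AND LOW = LOW
net8 = net3 OR net7 = LOW OR LOW = LOW
net10 = net2 OR net8 = LOW OR LOW = LOW
net14 = NOT net4 = NOT LOW = HIGH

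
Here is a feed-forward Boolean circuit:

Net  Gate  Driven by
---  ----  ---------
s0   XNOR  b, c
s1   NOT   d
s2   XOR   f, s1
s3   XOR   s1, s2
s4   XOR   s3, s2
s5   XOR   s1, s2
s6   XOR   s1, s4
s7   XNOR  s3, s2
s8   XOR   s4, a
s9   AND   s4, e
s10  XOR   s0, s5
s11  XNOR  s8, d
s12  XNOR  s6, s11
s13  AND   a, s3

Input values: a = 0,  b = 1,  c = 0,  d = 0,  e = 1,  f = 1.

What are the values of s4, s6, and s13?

s1 = NOT d = NOT 0 = 1
s2 = f XOR s1 = 1 XOR 1 = 0
s3 = s1 XOR s2 = 1 XOR 0 = 1
s4 = s3 XOR s2 = 1 XOR 0 = 1
s6 = s1 XOR s4 = 1 XOR 1 = 0
s13 = a AND s3 = 0 AND 1 = 0

s4 = 1, s6 = 0, s13 = 0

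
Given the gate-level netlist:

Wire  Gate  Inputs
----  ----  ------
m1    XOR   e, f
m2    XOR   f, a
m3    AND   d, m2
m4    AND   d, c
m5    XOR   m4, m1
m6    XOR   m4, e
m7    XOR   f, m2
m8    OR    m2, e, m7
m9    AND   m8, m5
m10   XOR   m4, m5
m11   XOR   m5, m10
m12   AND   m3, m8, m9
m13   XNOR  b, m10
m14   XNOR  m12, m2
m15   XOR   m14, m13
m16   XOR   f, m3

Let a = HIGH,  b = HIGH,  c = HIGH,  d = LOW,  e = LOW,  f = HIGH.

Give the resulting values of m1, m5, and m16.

m1 = e XOR f = LOW XOR HIGH = HIGH
m2 = f XOR a = HIGH XOR HIGH = LOW
m3 = d AND m2 = LOW AND LOW = LOW
m4 = d AND c = LOW AND HIGH = LOW
m5 = m4 XOR m1 = LOW XOR HIGH = HIGH
m16 = f XOR m3 = HIGH XOR LOW = HIGH

m1 = HIGH, m5 = HIGH, m16 = HIGH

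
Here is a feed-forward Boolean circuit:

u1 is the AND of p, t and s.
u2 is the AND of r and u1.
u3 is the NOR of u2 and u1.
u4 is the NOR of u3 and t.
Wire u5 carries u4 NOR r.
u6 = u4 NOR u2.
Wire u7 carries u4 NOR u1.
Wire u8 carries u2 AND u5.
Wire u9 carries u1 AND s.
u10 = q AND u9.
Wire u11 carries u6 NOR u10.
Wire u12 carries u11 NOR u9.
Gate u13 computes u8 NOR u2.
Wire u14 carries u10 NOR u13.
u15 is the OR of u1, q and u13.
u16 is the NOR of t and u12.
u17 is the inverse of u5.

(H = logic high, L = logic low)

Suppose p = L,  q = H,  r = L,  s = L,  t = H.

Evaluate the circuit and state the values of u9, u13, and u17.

u1 = p AND t AND s = L AND H AND L = L
u2 = r AND u1 = L AND L = L
u3 = u2 NOR u1 = L NOR L = H
u4 = u3 NOR t = H NOR H = L
u5 = u4 NOR r = L NOR L = H
u8 = u2 AND u5 = L AND H = L
u9 = u1 AND s = L AND L = L
u13 = u8 NOR u2 = L NOR L = H
u17 = NOT u5 = NOT H = L

u9 = L, u13 = H, u17 = L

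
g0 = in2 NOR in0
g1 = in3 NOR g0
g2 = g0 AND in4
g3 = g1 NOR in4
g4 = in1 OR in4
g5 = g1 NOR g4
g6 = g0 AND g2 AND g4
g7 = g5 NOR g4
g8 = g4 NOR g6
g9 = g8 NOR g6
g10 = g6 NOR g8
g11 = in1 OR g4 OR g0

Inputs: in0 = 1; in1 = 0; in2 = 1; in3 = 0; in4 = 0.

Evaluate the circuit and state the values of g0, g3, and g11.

g0 = 0; g3 = 0; g11 = 0

g0 = in2 NOR in0 = 1 NOR 1 = 0
g1 = in3 NOR g0 = 0 NOR 0 = 1
g3 = g1 NOR in4 = 1 NOR 0 = 0
g4 = in1 OR in4 = 0 OR 0 = 0
g11 = in1 OR g4 OR g0 = 0 OR 0 OR 0 = 0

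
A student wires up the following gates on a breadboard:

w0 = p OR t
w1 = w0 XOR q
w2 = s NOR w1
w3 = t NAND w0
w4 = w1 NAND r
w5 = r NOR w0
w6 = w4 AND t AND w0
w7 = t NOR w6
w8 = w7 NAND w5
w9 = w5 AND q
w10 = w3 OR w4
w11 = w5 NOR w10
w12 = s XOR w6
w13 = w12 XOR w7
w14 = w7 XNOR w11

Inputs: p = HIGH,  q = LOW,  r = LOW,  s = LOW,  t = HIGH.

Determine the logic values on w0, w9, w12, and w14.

w0 = p OR t = HIGH OR HIGH = HIGH
w1 = w0 XOR q = HIGH XOR LOW = HIGH
w3 = t NAND w0 = HIGH NAND HIGH = LOW
w4 = w1 NAND r = HIGH NAND LOW = HIGH
w5 = r NOR w0 = LOW NOR HIGH = LOW
w6 = w4 AND t AND w0 = HIGH AND HIGH AND HIGH = HIGH
w7 = t NOR w6 = HIGH NOR HIGH = LOW
w9 = w5 AND q = LOW AND LOW = LOW
w10 = w3 OR w4 = LOW OR HIGH = HIGH
w11 = w5 NOR w10 = LOW NOR HIGH = LOW
w12 = s XOR w6 = LOW XOR HIGH = HIGH
w14 = w7 XNOR w11 = LOW XNOR LOW = HIGH

w0 = HIGH, w9 = LOW, w12 = HIGH, w14 = HIGH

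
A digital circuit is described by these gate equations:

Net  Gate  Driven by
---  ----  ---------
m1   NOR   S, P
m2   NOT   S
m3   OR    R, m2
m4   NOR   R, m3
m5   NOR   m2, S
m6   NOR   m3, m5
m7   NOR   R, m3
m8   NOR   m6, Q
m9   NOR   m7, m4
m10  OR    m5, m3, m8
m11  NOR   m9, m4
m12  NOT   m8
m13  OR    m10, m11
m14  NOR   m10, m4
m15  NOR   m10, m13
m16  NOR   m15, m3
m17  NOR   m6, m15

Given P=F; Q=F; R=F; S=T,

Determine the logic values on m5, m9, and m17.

m5 = F, m9 = F, m17 = F

m2 = NOT S = NOT T = F
m3 = R OR m2 = F OR F = F
m4 = R NOR m3 = F NOR F = T
m5 = m2 NOR S = F NOR T = F
m6 = m3 NOR m5 = F NOR F = T
m7 = R NOR m3 = F NOR F = T
m8 = m6 NOR Q = T NOR F = F
m9 = m7 NOR m4 = T NOR T = F
m10 = m5 OR m3 OR m8 = F OR F OR F = F
m11 = m9 NOR m4 = F NOR T = F
m13 = m10 OR m11 = F OR F = F
m15 = m10 NOR m13 = F NOR F = T
m17 = m6 NOR m15 = T NOR T = F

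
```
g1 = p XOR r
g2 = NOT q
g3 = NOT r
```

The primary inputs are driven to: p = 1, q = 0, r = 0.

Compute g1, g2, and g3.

g1 = 1; g2 = 1; g3 = 1

g1 = p XOR r = 1 XOR 0 = 1
g2 = NOT q = NOT 0 = 1
g3 = NOT r = NOT 0 = 1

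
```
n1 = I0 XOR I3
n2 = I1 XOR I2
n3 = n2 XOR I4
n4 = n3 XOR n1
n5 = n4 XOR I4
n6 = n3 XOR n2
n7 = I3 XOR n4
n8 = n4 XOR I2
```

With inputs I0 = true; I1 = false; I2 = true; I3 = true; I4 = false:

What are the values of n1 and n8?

n1 = false  n8 = false

n1 = I0 XOR I3 = true XOR true = false
n2 = I1 XOR I2 = false XOR true = true
n3 = n2 XOR I4 = true XOR false = true
n4 = n3 XOR n1 = true XOR false = true
n8 = n4 XOR I2 = true XOR true = false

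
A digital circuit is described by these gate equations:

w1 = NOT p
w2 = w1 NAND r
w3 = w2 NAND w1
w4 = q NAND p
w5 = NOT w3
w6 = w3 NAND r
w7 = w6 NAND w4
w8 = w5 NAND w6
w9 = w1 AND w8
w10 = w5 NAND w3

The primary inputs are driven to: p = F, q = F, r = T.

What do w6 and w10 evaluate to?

w6 = F; w10 = T

w1 = NOT p = NOT F = T
w2 = w1 NAND r = T NAND T = F
w3 = w2 NAND w1 = F NAND T = T
w5 = NOT w3 = NOT T = F
w6 = w3 NAND r = T NAND T = F
w10 = w5 NAND w3 = F NAND T = T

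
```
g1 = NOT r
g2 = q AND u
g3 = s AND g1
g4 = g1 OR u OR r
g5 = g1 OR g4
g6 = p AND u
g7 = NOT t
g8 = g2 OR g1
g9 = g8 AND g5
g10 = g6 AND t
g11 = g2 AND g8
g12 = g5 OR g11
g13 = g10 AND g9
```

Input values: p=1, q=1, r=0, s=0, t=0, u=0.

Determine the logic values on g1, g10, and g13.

g1 = 1; g10 = 0; g13 = 0

g1 = NOT r = NOT 0 = 1
g2 = q AND u = 1 AND 0 = 0
g4 = g1 OR u OR r = 1 OR 0 OR 0 = 1
g5 = g1 OR g4 = 1 OR 1 = 1
g6 = p AND u = 1 AND 0 = 0
g8 = g2 OR g1 = 0 OR 1 = 1
g9 = g8 AND g5 = 1 AND 1 = 1
g10 = g6 AND t = 0 AND 0 = 0
g13 = g10 AND g9 = 0 AND 1 = 0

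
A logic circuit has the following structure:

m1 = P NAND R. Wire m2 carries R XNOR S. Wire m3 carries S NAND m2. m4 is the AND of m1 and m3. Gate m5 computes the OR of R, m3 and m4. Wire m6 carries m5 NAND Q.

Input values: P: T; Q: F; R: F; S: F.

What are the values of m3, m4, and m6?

m3 = T, m4 = T, m6 = T

m1 = P NAND R = T NAND F = T
m2 = R XNOR S = F XNOR F = T
m3 = S NAND m2 = F NAND T = T
m4 = m1 AND m3 = T AND T = T
m5 = R OR m3 OR m4 = F OR T OR T = T
m6 = m5 NAND Q = T NAND F = T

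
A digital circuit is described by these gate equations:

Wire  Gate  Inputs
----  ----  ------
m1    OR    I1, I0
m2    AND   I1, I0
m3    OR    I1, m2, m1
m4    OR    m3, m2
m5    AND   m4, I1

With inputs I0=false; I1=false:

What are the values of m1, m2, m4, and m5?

m1 = false  m2 = false  m4 = false  m5 = false

m1 = I1 OR I0 = false OR false = false
m2 = I1 AND I0 = false AND false = false
m3 = I1 OR m2 OR m1 = false OR false OR false = false
m4 = m3 OR m2 = false OR false = false
m5 = m4 AND I1 = false AND false = false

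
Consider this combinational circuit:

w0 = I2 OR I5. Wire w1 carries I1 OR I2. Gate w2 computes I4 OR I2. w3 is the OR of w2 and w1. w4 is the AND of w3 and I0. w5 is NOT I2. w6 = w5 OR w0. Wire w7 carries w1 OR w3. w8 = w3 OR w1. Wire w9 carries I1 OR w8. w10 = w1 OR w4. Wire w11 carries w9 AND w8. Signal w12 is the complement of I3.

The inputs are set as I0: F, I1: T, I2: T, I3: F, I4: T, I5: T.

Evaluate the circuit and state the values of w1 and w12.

w1 = T; w12 = T

w1 = I1 OR I2 = T OR T = T
w12 = NOT I3 = NOT F = T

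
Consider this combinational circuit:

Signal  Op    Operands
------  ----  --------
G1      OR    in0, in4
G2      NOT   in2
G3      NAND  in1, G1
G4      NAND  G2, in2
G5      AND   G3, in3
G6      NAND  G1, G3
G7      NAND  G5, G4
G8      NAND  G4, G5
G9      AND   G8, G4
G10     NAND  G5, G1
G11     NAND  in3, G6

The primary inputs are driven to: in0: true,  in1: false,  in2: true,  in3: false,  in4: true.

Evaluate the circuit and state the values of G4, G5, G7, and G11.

G4 = true, G5 = false, G7 = true, G11 = true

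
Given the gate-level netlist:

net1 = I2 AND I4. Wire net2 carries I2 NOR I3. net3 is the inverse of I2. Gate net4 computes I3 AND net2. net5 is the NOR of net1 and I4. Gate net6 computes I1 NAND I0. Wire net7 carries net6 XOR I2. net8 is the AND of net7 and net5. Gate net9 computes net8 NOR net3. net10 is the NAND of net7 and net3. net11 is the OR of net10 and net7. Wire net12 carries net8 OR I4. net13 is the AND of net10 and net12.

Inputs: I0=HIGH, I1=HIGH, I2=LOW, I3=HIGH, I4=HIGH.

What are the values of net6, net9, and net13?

net1 = I2 AND I4 = LOW AND HIGH = LOW
net3 = NOT I2 = NOT LOW = HIGH
net5 = net1 NOR I4 = LOW NOR HIGH = LOW
net6 = I1 NAND I0 = HIGH NAND HIGH = LOW
net7 = net6 XOR I2 = LOW XOR LOW = LOW
net8 = net7 AND net5 = LOW AND LOW = LOW
net9 = net8 NOR net3 = LOW NOR HIGH = LOW
net10 = net7 NAND net3 = LOW NAND HIGH = HIGH
net12 = net8 OR I4 = LOW OR HIGH = HIGH
net13 = net10 AND net12 = HIGH AND HIGH = HIGH

net6 = LOW  net9 = LOW  net13 = HIGH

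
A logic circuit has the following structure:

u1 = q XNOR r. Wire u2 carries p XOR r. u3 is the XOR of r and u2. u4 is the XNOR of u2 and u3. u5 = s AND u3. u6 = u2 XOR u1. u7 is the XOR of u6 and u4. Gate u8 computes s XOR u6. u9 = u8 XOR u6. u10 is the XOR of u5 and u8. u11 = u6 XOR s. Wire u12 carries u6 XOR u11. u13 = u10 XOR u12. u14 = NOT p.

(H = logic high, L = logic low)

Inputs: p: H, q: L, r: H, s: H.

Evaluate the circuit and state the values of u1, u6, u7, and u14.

u1 = q XNOR r = L XNOR H = L
u2 = p XOR r = H XOR H = L
u3 = r XOR u2 = H XOR L = H
u4 = u2 XNOR u3 = L XNOR H = L
u6 = u2 XOR u1 = L XOR L = L
u7 = u6 XOR u4 = L XOR L = L
u14 = NOT p = NOT H = L

u1 = L, u6 = L, u7 = L, u14 = L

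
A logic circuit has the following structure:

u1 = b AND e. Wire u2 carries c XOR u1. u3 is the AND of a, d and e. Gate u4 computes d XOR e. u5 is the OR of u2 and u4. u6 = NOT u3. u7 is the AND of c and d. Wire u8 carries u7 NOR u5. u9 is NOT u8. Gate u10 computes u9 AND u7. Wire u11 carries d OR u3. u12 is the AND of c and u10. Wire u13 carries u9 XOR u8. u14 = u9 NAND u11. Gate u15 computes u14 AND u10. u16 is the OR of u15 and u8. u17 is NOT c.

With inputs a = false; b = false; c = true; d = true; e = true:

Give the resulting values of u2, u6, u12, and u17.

u1 = b AND e = false AND true = false
u2 = c XOR u1 = true XOR false = true
u3 = a AND d AND e = false AND true AND true = false
u4 = d XOR e = true XOR true = false
u5 = u2 OR u4 = true OR false = true
u6 = NOT u3 = NOT false = true
u7 = c AND d = true AND true = true
u8 = u7 NOR u5 = true NOR true = false
u9 = NOT u8 = NOT false = true
u10 = u9 AND u7 = true AND true = true
u12 = c AND u10 = true AND true = true
u17 = NOT c = NOT true = false

u2 = true  u6 = true  u12 = true  u17 = false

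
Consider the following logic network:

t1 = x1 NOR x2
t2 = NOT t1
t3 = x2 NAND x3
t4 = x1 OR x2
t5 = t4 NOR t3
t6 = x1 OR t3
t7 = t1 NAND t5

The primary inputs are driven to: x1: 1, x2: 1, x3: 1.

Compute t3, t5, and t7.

t3 = 0, t5 = 0, t7 = 1

t1 = x1 NOR x2 = 1 NOR 1 = 0
t3 = x2 NAND x3 = 1 NAND 1 = 0
t4 = x1 OR x2 = 1 OR 1 = 1
t5 = t4 NOR t3 = 1 NOR 0 = 0
t7 = t1 NAND t5 = 0 NAND 0 = 1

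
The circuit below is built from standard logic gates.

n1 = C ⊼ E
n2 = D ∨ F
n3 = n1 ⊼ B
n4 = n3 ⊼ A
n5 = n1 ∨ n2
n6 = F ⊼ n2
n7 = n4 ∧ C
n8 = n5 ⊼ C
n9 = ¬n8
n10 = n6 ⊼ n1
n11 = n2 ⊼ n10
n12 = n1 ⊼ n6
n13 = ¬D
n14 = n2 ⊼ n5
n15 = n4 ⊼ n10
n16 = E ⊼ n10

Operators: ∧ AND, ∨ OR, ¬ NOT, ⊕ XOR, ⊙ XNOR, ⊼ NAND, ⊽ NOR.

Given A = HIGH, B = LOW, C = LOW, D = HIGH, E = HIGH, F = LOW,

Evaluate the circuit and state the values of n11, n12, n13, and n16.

n1 = C NAND E = LOW NAND HIGH = HIGH
n2 = D OR F = HIGH OR LOW = HIGH
n6 = F NAND n2 = LOW NAND HIGH = HIGH
n10 = n6 NAND n1 = HIGH NAND HIGH = LOW
n11 = n2 NAND n10 = HIGH NAND LOW = HIGH
n12 = n1 NAND n6 = HIGH NAND HIGH = LOW
n13 = NOT D = NOT HIGH = LOW
n16 = E NAND n10 = HIGH NAND LOW = HIGH

n11 = HIGH, n12 = LOW, n13 = LOW, n16 = HIGH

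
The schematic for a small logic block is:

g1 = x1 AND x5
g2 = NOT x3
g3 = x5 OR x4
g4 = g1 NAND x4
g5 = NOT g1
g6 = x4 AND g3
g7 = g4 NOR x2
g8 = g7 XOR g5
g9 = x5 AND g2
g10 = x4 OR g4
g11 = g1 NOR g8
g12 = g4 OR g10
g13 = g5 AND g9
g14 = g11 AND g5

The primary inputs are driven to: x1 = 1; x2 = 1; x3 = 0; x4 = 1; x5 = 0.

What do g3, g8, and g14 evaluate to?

g1 = x1 AND x5 = 1 AND 0 = 0
g3 = x5 OR x4 = 0 OR 1 = 1
g4 = g1 NAND x4 = 0 NAND 1 = 1
g5 = NOT g1 = NOT 0 = 1
g7 = g4 NOR x2 = 1 NOR 1 = 0
g8 = g7 XOR g5 = 0 XOR 1 = 1
g11 = g1 NOR g8 = 0 NOR 1 = 0
g14 = g11 AND g5 = 0 AND 1 = 0

g3 = 1, g8 = 1, g14 = 0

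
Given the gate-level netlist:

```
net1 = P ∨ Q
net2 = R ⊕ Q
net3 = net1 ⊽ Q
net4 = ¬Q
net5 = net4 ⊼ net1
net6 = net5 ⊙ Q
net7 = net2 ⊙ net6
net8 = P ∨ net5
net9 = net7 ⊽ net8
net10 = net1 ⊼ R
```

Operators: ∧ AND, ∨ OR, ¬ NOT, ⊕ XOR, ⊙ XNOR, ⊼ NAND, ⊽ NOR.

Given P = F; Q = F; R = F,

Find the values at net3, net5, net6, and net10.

net1 = P OR Q = F OR F = F
net3 = net1 NOR Q = F NOR F = T
net4 = NOT Q = NOT F = T
net5 = net4 NAND net1 = T NAND F = T
net6 = net5 XNOR Q = T XNOR F = F
net10 = net1 NAND R = F NAND F = T

net3 = T, net5 = T, net6 = F, net10 = T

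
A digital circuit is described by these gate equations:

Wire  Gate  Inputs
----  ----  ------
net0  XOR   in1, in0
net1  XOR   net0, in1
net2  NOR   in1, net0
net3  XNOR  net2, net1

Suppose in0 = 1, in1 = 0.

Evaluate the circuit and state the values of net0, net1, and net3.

net0 = 1, net1 = 1, net3 = 0

net0 = in1 XOR in0 = 0 XOR 1 = 1
net1 = net0 XOR in1 = 1 XOR 0 = 1
net2 = in1 NOR net0 = 0 NOR 1 = 0
net3 = net2 XNOR net1 = 0 XNOR 1 = 0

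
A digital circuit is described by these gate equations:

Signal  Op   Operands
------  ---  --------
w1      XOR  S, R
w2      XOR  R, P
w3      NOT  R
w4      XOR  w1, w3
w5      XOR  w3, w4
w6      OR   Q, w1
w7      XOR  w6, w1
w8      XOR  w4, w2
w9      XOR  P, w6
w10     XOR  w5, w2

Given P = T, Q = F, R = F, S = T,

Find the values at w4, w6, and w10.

w4 = F, w6 = T, w10 = F

w1 = S XOR R = T XOR F = T
w2 = R XOR P = F XOR T = T
w3 = NOT R = NOT F = T
w4 = w1 XOR w3 = T XOR T = F
w5 = w3 XOR w4 = T XOR F = T
w6 = Q OR w1 = F OR T = T
w10 = w5 XOR w2 = T XOR T = F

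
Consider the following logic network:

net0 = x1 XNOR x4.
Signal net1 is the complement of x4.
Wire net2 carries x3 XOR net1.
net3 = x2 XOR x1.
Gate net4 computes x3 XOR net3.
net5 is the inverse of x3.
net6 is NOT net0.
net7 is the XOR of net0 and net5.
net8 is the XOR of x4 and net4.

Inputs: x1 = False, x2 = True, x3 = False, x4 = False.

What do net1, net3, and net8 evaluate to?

net1 = NOT x4 = NOT False = True
net3 = x2 XOR x1 = True XOR False = True
net4 = x3 XOR net3 = False XOR True = True
net8 = x4 XOR net4 = False XOR True = True

net1 = True, net3 = True, net8 = True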